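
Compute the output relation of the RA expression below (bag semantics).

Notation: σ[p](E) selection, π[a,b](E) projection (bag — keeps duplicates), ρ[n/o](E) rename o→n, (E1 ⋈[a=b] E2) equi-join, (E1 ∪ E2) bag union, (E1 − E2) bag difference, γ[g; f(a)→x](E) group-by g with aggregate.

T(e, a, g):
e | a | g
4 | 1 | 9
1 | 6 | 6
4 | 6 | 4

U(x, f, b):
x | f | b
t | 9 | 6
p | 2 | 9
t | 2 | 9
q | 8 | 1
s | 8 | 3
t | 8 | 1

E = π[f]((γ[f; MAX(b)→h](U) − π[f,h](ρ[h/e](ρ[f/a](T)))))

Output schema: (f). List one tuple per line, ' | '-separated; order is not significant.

Stepwise |·|:
  U → 6
  γ[f; MAX(b)→h](U) → 3
  T → 3
  ρ[f/a](T) → 3
  ρ[h/e](ρ[f/a](T)) → 3
  π[f,h](ρ[h/e](ρ[f/a](T))) → 3
  (γ[f; MAX(b)→h](U) − π[f,h](ρ[h/e](ρ[f/a](T)))) → 3
  π[f]((γ[f; MAX(b)→h](U) − π[f,h](ρ[h/e](ρ[f/a](T))))) → 3

== RESULT ==
f
2
8
9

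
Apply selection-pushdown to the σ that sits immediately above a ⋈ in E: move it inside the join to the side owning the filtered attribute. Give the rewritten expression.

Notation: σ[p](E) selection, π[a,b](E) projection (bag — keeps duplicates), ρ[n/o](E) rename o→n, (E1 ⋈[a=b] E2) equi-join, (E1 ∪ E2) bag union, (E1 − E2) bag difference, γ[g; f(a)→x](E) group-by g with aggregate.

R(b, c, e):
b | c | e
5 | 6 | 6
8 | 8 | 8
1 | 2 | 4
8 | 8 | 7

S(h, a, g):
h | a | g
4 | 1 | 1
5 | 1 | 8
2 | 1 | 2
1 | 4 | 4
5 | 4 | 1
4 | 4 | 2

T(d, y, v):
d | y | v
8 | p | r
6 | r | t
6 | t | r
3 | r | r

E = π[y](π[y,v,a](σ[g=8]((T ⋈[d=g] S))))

σ filters on g, owned by the right side.
E' = π[y](π[y,v,a]((T ⋈[d=g] σ[g=8](S))))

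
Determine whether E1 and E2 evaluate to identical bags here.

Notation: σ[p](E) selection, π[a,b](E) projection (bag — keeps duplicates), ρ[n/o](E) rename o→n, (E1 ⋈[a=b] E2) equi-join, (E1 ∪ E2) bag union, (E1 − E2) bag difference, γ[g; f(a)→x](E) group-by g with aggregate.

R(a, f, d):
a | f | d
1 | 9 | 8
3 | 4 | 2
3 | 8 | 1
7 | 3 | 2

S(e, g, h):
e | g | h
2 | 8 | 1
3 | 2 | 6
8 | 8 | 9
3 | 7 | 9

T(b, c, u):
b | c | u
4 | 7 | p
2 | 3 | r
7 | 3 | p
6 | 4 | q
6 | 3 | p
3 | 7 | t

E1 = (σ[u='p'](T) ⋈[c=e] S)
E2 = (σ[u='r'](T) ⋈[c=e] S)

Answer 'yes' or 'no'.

E1 stepwise |·|:
  T → 6
  σ[u='p'](T) → 3
  S → 4
  (σ[u='p'](T) ⋈[c=e] S) → 4
E2 stepwise |·|:
  T → 6
  σ[u='r'](T) → 1
  S → 4
  (σ[u='r'](T) ⋈[c=e] S) → 2

E1 result:
b | c | u | e | g | h
6 | 3 | p | 3 | 2 | 6
6 | 3 | p | 3 | 7 | 9
7 | 3 | p | 3 | 2 | 6
7 | 3 | p | 3 | 7 | 9
E2 result:
b | c | u | e | g | h
2 | 3 | r | 3 | 2 | 6
2 | 3 | r | 3 | 7 | 9
Witness: (7, 3, 'p', 3, 7, 9) appears 1× in E1 but 0× in E2.

no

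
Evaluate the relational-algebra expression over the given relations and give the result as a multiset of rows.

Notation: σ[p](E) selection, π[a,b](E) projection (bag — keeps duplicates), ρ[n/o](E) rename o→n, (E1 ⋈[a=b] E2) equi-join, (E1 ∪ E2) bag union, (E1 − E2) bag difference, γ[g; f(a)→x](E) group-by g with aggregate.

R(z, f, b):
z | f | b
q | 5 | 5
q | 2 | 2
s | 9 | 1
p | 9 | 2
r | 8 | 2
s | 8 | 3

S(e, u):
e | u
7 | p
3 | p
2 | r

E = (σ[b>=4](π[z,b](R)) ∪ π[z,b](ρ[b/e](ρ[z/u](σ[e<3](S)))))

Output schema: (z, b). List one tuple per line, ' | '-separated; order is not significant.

Row counts bottom-up:
  R → 6
  π[z,b](R) → 6
  σ[b>=4](π[z,b](R)) → 1
  S → 3
  σ[e<3](S) → 1
  ρ[z/u](σ[e<3](S)) → 1
  ρ[b/e](ρ[z/u](σ[e<3](S))) → 1
  π[z,b](ρ[b/e](ρ[z/u](σ[e<3](S)))) → 1
  (σ[b>=4](π[z,b](R)) ∪ π[z,b](ρ[b/e](ρ[z/u](σ[e<3](S))))) → 2

== RESULT ==
z | b
q | 5
r | 2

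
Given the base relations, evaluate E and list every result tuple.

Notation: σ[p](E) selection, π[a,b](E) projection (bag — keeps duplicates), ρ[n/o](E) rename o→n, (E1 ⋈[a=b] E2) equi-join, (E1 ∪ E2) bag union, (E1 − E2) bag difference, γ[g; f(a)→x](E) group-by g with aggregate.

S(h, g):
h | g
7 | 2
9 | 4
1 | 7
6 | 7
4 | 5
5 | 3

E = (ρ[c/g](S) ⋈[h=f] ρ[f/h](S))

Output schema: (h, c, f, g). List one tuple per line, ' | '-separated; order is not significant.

Subexpression sizes:
  S → 6
  ρ[c/g](S) → 6
  S → 6
  ρ[f/h](S) → 6
  (ρ[c/g](S) ⋈[h=f] ρ[f/h](S)) → 6

== RESULT ==
h | c | f | g
1 | 7 | 1 | 7
4 | 5 | 4 | 5
5 | 3 | 5 | 3
6 | 7 | 6 | 7
7 | 2 | 7 | 2
9 | 4 | 9 | 4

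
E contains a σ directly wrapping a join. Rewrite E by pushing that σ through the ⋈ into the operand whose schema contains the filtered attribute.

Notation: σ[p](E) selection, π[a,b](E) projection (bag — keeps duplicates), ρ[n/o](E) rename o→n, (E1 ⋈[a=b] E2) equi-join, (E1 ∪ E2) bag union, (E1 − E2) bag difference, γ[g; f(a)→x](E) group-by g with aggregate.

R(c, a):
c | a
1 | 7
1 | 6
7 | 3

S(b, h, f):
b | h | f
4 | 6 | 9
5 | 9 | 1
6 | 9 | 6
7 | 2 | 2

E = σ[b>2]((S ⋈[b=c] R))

σ filters on b, owned by the left side.
E' = (σ[b>2](S) ⋈[b=c] R)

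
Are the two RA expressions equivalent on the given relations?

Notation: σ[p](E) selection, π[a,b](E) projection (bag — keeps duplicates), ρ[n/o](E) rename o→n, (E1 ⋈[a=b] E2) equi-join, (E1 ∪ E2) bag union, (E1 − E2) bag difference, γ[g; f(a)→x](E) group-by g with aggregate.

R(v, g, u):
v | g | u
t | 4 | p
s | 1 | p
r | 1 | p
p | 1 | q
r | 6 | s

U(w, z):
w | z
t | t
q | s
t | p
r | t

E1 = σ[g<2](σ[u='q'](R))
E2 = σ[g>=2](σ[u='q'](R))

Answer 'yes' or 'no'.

E1 subexpression sizes:
  R → 5
  σ[u='q'](R) → 1
  σ[g<2](σ[u='q'](R)) → 1
E2 subexpression sizes:
  R → 5
  σ[u='q'](R) → 1
  σ[g>=2](σ[u='q'](R)) → 0

E1 result:
v | g | u
p | 1 | q
E2 result:
v | g | u
(0 rows)
Witness: ('p', 1, 'q') appears 1× in E1 but 0× in E2.

no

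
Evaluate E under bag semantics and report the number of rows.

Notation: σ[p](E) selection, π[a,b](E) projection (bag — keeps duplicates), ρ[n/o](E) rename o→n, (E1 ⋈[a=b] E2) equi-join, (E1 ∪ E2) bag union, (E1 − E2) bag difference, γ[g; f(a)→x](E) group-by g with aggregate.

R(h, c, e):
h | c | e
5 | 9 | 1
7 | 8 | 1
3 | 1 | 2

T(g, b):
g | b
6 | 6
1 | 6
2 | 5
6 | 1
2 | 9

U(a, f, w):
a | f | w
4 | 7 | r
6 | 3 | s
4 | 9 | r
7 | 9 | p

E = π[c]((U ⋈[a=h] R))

Per-node cardinality:
  U → 4
  R → 3
  (U ⋈[a=h] R) → 1
  π[c]((U ⋈[a=h] R)) → 1

|E| = 1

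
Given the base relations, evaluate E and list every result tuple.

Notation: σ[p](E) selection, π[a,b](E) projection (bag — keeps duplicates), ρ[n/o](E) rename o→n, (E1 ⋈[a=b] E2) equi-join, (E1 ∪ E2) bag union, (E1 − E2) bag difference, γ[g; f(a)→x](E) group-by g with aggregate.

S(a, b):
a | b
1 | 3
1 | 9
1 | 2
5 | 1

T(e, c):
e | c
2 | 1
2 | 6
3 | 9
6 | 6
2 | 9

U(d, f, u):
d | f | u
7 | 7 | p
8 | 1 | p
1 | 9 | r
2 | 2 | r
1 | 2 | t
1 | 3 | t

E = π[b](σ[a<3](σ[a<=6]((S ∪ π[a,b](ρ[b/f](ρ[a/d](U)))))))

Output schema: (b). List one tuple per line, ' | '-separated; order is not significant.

Per-node cardinality:
  S → 4
  U → 6
  ρ[a/d](U) → 6
  ρ[b/f](ρ[a/d](U)) → 6
  π[a,b](ρ[b/f](ρ[a/d](U))) → 6
  (S ∪ π[a,b](ρ[b/f](ρ[a/d](U)))) → 10
  σ[a<=6]((S ∪ π[a,b](ρ[b/f](ρ[a/d](U))))) → 8
  σ[a<3](σ[a<=6]((S ∪ π[a,b](ρ[b/f](ρ[a/d](U)))))) → 7
  π[b](σ[a<3](σ[a<=6]((S ∪ π[a,b](ρ[b/f](ρ[a/d](U))))))) → 7

== RESULT ==
b
2
2
2
3
3
9
9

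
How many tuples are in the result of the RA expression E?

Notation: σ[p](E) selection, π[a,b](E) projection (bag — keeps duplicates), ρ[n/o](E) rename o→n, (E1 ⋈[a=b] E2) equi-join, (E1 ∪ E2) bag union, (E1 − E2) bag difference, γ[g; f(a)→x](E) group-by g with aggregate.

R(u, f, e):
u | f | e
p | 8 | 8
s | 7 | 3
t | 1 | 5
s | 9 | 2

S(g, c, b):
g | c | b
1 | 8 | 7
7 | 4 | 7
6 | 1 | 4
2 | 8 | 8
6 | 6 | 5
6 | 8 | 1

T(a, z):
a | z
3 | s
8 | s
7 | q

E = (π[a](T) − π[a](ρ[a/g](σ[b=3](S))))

Subexpression sizes:
  T → 3
  π[a](T) → 3
  S → 6
  σ[b=3](S) → 0
  ρ[a/g](σ[b=3](S)) → 0
  π[a](ρ[a/g](σ[b=3](S))) → 0
  (π[a](T) − π[a](ρ[a/g](σ[b=3](S)))) → 3

|E| = 3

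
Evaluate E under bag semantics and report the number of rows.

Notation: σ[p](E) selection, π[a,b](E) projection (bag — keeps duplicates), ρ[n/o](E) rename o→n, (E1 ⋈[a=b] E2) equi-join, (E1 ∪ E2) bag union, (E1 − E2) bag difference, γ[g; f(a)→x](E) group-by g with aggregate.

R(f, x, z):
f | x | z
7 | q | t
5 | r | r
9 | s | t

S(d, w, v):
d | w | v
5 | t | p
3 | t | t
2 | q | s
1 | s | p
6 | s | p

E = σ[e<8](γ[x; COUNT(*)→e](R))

Stepwise |·|:
  R → 3
  γ[x; COUNT(*)→e](R) → 3
  σ[e<8](γ[x; COUNT(*)→e](R)) → 3

|E| = 3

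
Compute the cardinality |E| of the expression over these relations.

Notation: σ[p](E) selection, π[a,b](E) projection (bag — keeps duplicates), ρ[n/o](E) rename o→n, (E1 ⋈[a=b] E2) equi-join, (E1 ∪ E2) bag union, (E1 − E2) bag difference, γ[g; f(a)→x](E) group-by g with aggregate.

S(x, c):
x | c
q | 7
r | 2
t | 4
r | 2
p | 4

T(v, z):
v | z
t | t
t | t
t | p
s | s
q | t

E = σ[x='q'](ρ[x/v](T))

Stepwise |·|:
  T → 5
  ρ[x/v](T) → 5
  σ[x='q'](ρ[x/v](T)) → 1

|E| = 1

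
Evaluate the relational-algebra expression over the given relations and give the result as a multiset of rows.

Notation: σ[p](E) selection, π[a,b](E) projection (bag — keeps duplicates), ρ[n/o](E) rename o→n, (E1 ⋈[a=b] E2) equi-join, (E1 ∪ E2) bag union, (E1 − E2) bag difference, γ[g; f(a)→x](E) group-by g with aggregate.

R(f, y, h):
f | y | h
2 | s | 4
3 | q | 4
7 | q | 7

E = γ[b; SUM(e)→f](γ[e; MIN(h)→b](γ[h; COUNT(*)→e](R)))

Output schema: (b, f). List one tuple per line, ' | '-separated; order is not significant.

Row counts bottom-up:
  R → 3
  γ[h; COUNT(*)→e](R) → 2
  γ[e; MIN(h)→b](γ[h; COUNT(*)→e](R)) → 2
  γ[b; SUM(e)→f](γ[e; MIN(h)→b](γ[h; COUNT(*)→e](R))) → 2

== RESULT ==
b | f
4 | 2
7 | 1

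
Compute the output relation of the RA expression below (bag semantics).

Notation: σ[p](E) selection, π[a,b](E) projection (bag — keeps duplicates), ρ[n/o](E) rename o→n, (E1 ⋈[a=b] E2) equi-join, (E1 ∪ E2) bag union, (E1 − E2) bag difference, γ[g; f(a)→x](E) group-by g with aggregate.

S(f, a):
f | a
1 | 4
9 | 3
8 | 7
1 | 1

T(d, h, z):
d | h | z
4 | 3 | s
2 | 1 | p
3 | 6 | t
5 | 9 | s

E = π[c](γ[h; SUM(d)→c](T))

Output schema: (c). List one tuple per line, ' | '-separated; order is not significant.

Subexpression sizes:
  T → 4
  γ[h; SUM(d)→c](T) → 4
  π[c](γ[h; SUM(d)→c](T)) → 4

== RESULT ==
c
2
3
4
5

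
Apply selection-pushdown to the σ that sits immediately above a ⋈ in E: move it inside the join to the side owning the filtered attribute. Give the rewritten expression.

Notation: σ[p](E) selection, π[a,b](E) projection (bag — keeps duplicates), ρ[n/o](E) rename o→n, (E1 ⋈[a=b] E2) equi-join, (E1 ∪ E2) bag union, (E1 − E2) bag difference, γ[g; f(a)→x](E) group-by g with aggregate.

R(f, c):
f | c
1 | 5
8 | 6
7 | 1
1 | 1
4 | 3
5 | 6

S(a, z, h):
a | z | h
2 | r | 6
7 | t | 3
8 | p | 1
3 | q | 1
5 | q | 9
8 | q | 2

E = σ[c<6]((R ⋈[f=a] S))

σ filters on c, owned by the left side.
E' = (σ[c<6](R) ⋈[f=a] S)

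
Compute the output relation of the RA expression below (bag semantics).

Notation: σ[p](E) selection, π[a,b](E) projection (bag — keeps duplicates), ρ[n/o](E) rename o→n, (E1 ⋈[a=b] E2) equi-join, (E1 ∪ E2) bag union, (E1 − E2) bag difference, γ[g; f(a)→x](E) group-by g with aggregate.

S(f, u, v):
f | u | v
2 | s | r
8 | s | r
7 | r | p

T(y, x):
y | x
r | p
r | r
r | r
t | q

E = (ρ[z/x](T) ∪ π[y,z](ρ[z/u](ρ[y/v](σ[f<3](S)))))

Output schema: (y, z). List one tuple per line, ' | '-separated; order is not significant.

Per-node cardinality:
  T → 4
  ρ[z/x](T) → 4
  S → 3
  σ[f<3](S) → 1
  ρ[y/v](σ[f<3](S)) → 1
  ρ[z/u](ρ[y/v](σ[f<3](S))) → 1
  π[y,z](ρ[z/u](ρ[y/v](σ[f<3](S)))) → 1
  (ρ[z/x](T) ∪ π[y,z](ρ[z/u](ρ[y/v](σ[f<3](S))))) → 5

== RESULT ==
y | z
r | p
r | r
r | r
r | s
t | q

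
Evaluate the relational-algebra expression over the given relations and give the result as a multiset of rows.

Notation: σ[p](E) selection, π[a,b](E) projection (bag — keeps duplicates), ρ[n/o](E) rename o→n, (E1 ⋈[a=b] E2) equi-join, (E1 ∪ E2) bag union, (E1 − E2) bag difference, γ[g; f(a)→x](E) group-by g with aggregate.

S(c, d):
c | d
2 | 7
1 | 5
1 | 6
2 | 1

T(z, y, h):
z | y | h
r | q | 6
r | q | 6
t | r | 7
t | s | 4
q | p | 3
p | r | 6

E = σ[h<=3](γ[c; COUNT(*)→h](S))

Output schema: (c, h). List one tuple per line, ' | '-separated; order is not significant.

Row counts bottom-up:
  S → 4
  γ[c; COUNT(*)→h](S) → 2
  σ[h<=3](γ[c; COUNT(*)→h](S)) → 2

== RESULT ==
c | h
1 | 2
2 | 2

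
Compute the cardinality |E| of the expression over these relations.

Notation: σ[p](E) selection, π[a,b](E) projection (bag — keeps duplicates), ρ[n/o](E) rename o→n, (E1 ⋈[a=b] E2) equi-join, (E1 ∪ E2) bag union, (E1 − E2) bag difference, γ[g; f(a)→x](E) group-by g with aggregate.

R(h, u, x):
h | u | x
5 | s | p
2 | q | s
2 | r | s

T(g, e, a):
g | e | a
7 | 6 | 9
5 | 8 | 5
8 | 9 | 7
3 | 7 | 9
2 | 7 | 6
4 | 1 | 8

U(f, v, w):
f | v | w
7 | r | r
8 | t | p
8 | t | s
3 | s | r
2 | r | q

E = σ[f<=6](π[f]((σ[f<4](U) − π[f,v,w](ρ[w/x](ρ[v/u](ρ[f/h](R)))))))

Subexpression sizes:
  U → 5
  σ[f<4](U) → 2
  R → 3
  ρ[f/h](R) → 3
  ρ[v/u](ρ[f/h](R)) → 3
  ρ[w/x](ρ[v/u](ρ[f/h](R))) → 3
  π[f,v,w](ρ[w/x](ρ[v/u](ρ[f/h](R)))) → 3
  (σ[f<4](U) − π[f,v,w](ρ[w/x](ρ[v/u](ρ[f/h](R))))) → 2
  π[f]((σ[f<4](U) − π[f,v,w](ρ[w/x](ρ[v/u](ρ[f/h](R)))))) → 2
  σ[f<=6](π[f]((σ[f<4](U) − π[f,v,w](ρ[w/x](ρ[v/u](ρ[f/h](R))))))) → 2

|E| = 2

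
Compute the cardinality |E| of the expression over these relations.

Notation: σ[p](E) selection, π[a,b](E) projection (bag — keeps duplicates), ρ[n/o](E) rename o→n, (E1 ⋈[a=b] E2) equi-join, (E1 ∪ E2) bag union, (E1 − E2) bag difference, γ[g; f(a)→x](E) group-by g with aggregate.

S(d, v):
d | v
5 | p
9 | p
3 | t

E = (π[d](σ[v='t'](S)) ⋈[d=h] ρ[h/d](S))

Subexpression sizes:
  S → 3
  σ[v='t'](S) → 1
  π[d](σ[v='t'](S)) → 1
  S → 3
  ρ[h/d](S) → 3
  (π[d](σ[v='t'](S)) ⋈[d=h] ρ[h/d](S)) → 1

|E| = 1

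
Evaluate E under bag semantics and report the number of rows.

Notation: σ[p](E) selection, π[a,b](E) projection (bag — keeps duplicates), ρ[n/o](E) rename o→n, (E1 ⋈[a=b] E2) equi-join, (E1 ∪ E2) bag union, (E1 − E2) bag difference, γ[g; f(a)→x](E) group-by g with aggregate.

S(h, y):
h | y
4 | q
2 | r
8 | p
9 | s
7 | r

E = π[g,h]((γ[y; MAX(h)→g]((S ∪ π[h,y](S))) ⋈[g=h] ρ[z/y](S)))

Per-node cardinality:
  S → 5
  S → 5
  π[h,y](S) → 5
  (S ∪ π[h,y](S)) → 10
  γ[y; MAX(h)→g]((S ∪ π[h,y](S))) → 4
  S → 5
  ρ[z/y](S) → 5
  (γ[y; MAX(h)→g]((S ∪ π[h,y](S))) ⋈[g=h] ρ[z/y](S)) → 4
  π[g,h]((γ[y; MAX(h)→g]((S ∪ π[h,y](S))) ⋈[g=h] ρ[z/y](S))) → 4

|E| = 4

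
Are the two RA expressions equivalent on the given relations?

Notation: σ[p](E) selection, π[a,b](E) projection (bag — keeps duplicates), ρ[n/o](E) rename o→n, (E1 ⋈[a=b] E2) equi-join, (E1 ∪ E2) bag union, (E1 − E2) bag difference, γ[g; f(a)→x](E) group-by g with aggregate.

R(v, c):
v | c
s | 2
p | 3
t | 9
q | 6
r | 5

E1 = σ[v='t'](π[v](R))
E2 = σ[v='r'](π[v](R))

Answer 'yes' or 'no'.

E1 row counts bottom-up:
  R → 5
  π[v](R) → 5
  σ[v='t'](π[v](R)) → 1
E2 row counts bottom-up:
  R → 5
  π[v](R) → 5
  σ[v='r'](π[v](R)) → 1

E1 result:
v
t
E2 result:
v
r
Witness: ('t',) appears 1× in E1 but 0× in E2.

no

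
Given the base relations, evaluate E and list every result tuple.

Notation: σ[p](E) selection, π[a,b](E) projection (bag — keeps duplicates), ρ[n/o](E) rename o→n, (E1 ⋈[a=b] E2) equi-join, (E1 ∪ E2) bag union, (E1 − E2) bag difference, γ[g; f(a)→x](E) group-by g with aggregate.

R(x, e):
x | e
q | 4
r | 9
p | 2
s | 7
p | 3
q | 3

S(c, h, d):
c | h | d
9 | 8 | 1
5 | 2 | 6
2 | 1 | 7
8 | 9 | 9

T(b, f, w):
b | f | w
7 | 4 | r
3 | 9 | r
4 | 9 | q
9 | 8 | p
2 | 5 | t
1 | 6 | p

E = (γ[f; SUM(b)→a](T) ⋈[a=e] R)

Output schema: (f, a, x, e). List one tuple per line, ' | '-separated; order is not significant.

Per-node cardinality:
  T → 6
  γ[f; SUM(b)→a](T) → 5
  R → 6
  (γ[f; SUM(b)→a](T) ⋈[a=e] R) → 4

== RESULT ==
f | a | x | e
4 | 7 | s | 7
5 | 2 | p | 2
8 | 9 | r | 9
9 | 7 | s | 7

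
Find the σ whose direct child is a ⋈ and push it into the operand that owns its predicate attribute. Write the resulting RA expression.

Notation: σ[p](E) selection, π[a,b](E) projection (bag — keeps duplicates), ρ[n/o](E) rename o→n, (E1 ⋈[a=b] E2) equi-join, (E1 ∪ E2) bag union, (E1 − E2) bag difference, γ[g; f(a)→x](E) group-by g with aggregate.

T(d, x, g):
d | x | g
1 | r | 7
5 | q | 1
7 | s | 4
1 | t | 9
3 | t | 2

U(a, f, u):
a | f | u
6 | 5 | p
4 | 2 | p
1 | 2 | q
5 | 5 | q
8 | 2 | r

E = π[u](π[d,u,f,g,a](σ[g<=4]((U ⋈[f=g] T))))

σ filters on g, owned by the right side.
E' = π[u](π[d,u,f,g,a]((U ⋈[f=g] σ[g<=4](T))))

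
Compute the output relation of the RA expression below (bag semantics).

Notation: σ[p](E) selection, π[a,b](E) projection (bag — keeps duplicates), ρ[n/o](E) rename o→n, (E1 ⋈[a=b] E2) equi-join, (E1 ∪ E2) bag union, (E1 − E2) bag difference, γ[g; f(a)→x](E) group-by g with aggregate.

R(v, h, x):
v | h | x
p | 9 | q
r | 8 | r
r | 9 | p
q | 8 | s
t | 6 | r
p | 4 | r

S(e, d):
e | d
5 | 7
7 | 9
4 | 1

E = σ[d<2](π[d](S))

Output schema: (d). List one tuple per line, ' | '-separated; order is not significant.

Subexpression sizes:
  S → 3
  π[d](S) → 3
  σ[d<2](π[d](S)) → 1

== RESULT ==
d
1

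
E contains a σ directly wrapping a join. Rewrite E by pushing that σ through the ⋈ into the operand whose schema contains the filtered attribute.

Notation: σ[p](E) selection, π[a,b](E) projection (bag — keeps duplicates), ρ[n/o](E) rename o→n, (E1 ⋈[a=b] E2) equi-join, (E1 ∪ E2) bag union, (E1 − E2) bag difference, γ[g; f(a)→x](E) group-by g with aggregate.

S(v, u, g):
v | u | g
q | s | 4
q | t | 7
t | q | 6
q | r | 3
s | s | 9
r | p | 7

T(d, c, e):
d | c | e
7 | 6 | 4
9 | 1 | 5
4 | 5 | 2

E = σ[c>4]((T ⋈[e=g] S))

σ filters on c, owned by the left side.
E' = (σ[c>4](T) ⋈[e=g] S)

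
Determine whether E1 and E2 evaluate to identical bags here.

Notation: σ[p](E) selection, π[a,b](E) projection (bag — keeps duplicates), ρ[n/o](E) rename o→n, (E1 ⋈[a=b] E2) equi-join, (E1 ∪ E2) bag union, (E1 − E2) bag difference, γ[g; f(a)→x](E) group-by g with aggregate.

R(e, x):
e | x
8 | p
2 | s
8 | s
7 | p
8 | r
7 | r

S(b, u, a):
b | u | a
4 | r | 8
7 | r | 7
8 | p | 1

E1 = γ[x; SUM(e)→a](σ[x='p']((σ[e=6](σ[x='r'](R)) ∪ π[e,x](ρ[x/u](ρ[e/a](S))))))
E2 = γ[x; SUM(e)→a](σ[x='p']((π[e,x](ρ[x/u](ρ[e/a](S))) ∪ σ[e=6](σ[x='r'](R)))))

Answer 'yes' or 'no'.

E1 stepwise |·|:
  R → 6
  σ[x='r'](R) → 2
  σ[e=6](σ[x='r'](R)) → 0
  S → 3
  ρ[e/a](S) → 3
  ρ[x/u](ρ[e/a](S)) → 3
  π[e,x](ρ[x/u](ρ[e/a](S))) → 3
  (σ[e=6](σ[x='r'](R)) ∪ π[e,x](ρ[x/u](ρ[e/a](S)))) → 3
  σ[x='p']((σ[e=6](σ[x='r'](R)) ∪ π[e,x](ρ[x/u](ρ[e/a](S))))) → 1
  γ[x; SUM(e)→a](σ[x='p']((σ[e=6](σ[x='r'](R)) ∪ π[e,x](ρ[x/u](ρ[e/a](S)))))) → 1
E2 stepwise |·|:
  S → 3
  ρ[e/a](S) → 3
  ρ[x/u](ρ[e/a](S)) → 3
  π[e,x](ρ[x/u](ρ[e/a](S))) → 3
  R → 6
  σ[x='r'](R) → 2
  σ[e=6](σ[x='r'](R)) → 0
  (π[e,x](ρ[x/u](ρ[e/a](S))) ∪ σ[e=6](σ[x='r'](R))) → 3
  σ[x='p']((π[e,x](ρ[x/u](ρ[e/a](S))) ∪ σ[e=6](σ[x='r'](R)))) → 1
  γ[x; SUM(e)→a](σ[x='p']((π[e,x](ρ[x/u](ρ[e/a](S))) ∪ σ[e=6](σ[x='r'](R))))) → 1

E1 and E2 produce the same multiset:
x | a
p | 1

yes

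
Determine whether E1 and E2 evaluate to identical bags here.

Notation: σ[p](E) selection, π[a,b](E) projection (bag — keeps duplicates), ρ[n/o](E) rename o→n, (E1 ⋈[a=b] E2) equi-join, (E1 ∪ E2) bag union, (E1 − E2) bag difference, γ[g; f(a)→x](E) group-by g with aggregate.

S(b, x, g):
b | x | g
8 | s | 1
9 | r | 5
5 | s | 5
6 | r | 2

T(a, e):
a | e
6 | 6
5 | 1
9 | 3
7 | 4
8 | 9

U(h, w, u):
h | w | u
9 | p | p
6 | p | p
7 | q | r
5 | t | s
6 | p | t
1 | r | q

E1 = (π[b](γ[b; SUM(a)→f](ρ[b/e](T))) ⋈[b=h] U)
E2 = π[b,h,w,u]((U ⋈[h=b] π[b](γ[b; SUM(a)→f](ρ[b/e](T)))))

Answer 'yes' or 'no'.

E1 subexpression sizes:
  T → 5
  ρ[b/e](T) → 5
  γ[b; SUM(a)→f](ρ[b/e](T)) → 5
  π[b](γ[b; SUM(a)→f](ρ[b/e](T))) → 5
  U → 6
  (π[b](γ[b; SUM(a)→f](ρ[b/e](T))) ⋈[b=h] U) → 4
E2 subexpression sizes:
  U → 6
  T → 5
  ρ[b/e](T) → 5
  γ[b; SUM(a)→f](ρ[b/e](T)) → 5
  π[b](γ[b; SUM(a)→f](ρ[b/e](T))) → 5
  (U ⋈[h=b] π[b](γ[b; SUM(a)→f](ρ[b/e](T)))) → 4
  π[b,h,w,u]((U ⋈[h=b] π[b](γ[b; SUM(a)→f](ρ[b/e](T))))) → 4

E1 and E2 produce the same multiset:
b | h | w | u
1 | 1 | r | q
6 | 6 | p | p
6 | 6 | p | t
9 | 9 | p | p

yes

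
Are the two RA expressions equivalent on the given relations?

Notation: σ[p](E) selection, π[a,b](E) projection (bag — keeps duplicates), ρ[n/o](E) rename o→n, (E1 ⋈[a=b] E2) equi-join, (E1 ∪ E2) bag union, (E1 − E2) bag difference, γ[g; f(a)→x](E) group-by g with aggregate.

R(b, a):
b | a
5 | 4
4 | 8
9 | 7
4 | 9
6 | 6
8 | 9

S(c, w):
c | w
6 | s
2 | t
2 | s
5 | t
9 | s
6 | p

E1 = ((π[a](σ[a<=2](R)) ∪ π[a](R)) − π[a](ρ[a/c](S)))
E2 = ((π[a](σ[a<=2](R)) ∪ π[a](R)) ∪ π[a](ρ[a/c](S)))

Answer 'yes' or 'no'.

E1 subexpression sizes:
  R → 6
  σ[a<=2](R) → 0
  π[a](σ[a<=2](R)) → 0
  R → 6
  π[a](R) → 6
  (π[a](σ[a<=2](R)) ∪ π[a](R)) → 6
  S → 6
  ρ[a/c](S) → 6
  π[a](ρ[a/c](S)) → 6
  ((π[a](σ[a<=2](R)) ∪ π[a](R)) − π[a](ρ[a/c](S))) → 4
E2 subexpression sizes:
  R → 6
  σ[a<=2](R) → 0
  π[a](σ[a<=2](R)) → 0
  R → 6
  π[a](R) → 6
  (π[a](σ[a<=2](R)) ∪ π[a](R)) → 6
  S → 6
  ρ[a/c](S) → 6
  π[a](ρ[a/c](S)) → 6
  ((π[a](σ[a<=2](R)) ∪ π[a](R)) ∪ π[a](ρ[a/c](S))) → 12

E1 result:
a
4
7
8
9
E2 result:
a
2
2
4
5
6
6
6
7
8
9
9
9
Witness: (6,) appears 0× in E1 but 3× in E2.

no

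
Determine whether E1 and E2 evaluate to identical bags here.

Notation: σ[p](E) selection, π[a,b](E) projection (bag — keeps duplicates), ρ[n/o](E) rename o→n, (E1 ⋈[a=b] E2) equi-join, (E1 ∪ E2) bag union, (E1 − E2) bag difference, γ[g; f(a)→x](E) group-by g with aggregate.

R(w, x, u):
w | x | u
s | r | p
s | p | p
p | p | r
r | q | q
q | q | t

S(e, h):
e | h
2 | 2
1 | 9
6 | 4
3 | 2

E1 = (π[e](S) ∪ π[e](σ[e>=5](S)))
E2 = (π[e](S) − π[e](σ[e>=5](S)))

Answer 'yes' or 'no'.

E1 row counts bottom-up:
  S → 4
  π[e](S) → 4
  S → 4
  σ[e>=5](S) → 1
  π[e](σ[e>=5](S)) → 1
  (π[e](S) ∪ π[e](σ[e>=5](S))) → 5
E2 row counts bottom-up:
  S → 4
  π[e](S) → 4
  S → 4
  σ[e>=5](S) → 1
  π[e](σ[e>=5](S)) → 1
  (π[e](S) − π[e](σ[e>=5](S))) → 3

E1 result:
e
1
2
3
6
6
E2 result:
e
1
2
3
Witness: (6,) appears 2× in E1 but 0× in E2.

no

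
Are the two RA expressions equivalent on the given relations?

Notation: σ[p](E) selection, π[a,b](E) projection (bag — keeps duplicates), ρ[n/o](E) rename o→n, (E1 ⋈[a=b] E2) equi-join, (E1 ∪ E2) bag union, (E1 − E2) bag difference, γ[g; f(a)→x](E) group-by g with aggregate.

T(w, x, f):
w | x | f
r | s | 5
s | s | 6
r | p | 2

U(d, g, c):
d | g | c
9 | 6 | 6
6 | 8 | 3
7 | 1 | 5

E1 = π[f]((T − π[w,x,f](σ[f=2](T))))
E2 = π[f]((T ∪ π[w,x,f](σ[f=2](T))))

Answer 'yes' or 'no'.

E1 subexpression sizes:
  T → 3
  T → 3
  σ[f=2](T) → 1
  π[w,x,f](σ[f=2](T)) → 1
  (T − π[w,x,f](σ[f=2](T))) → 2
  π[f]((T − π[w,x,f](σ[f=2](T)))) → 2
E2 subexpression sizes:
  T → 3
  T → 3
  σ[f=2](T) → 1
  π[w,x,f](σ[f=2](T)) → 1
  (T ∪ π[w,x,f](σ[f=2](T))) → 4
  π[f]((T ∪ π[w,x,f](σ[f=2](T)))) → 4

E1 result:
f
5
6
E2 result:
f
2
2
5
6
Witness: (2,) appears 0× in E1 but 2× in E2.

no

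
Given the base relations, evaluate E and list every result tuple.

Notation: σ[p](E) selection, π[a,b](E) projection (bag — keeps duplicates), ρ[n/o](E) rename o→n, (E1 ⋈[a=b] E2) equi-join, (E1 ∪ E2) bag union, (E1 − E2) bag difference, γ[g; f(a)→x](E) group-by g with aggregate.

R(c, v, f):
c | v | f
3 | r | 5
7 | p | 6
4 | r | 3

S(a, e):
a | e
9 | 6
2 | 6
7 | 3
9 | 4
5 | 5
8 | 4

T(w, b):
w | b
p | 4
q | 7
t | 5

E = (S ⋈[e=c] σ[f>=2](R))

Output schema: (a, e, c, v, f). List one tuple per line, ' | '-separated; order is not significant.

Stepwise |·|:
  S → 6
  R → 3
  σ[f>=2](R) → 3
  (S ⋈[e=c] σ[f>=2](R)) → 3

== RESULT ==
a | e | c | v | f
7 | 3 | 3 | r | 5
8 | 4 | 4 | r | 3
9 | 4 | 4 | r | 3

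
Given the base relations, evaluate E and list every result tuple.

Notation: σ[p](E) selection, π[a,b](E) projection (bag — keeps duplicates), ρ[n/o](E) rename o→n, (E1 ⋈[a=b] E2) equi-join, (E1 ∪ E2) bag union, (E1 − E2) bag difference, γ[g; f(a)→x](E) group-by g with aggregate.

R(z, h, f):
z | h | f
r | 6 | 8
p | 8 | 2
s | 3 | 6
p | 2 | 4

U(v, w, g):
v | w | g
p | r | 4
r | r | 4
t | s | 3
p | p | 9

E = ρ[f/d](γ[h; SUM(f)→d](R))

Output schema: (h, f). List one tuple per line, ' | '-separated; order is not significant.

Row counts bottom-up:
  R → 4
  γ[h; SUM(f)→d](R) → 4
  ρ[f/d](γ[h; SUM(f)→d](R)) → 4

== RESULT ==
h | f
2 | 4
3 | 6
6 | 8
8 | 2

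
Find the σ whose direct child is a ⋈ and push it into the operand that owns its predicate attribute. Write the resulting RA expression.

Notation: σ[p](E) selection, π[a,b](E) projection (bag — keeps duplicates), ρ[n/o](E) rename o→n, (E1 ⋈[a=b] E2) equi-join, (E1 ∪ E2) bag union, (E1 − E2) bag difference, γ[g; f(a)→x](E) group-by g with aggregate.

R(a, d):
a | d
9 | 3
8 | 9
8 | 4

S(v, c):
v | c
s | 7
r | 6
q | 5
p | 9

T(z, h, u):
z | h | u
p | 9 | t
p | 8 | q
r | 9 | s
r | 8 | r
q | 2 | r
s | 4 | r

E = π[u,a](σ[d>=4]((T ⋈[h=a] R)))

σ filters on d, owned by the right side.
E' = π[u,a]((T ⋈[h=a] σ[d>=4](R)))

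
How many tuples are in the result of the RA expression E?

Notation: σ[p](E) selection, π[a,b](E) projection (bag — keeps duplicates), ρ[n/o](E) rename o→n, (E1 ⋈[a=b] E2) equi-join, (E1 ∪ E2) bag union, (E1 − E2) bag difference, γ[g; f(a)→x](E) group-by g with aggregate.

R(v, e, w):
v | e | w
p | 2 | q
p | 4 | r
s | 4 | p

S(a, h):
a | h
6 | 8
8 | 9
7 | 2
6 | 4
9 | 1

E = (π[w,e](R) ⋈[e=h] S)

Row counts bottom-up:
  R → 3
  π[w,e](R) → 3
  S → 5
  (π[w,e](R) ⋈[e=h] S) → 3

|E| = 3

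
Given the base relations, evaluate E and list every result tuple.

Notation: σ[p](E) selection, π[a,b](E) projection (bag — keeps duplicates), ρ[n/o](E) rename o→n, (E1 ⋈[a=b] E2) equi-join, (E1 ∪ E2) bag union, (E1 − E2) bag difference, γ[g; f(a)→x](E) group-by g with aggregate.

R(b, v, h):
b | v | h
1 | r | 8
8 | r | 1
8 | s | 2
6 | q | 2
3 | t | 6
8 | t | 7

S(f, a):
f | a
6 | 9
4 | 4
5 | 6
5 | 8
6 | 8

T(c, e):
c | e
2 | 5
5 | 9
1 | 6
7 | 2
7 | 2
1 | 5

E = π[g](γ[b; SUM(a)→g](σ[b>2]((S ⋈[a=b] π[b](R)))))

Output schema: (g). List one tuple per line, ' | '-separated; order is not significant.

Per-node cardinality:
  S → 5
  R → 6
  π[b](R) → 6
  (S ⋈[a=b] π[b](R)) → 7
  σ[b>2]((S ⋈[a=b] π[b](R))) → 7
  γ[b; SUM(a)→g](σ[b>2]((S ⋈[a=b] π[b](R)))) → 2
  π[g](γ[b; SUM(a)→g](σ[b>2]((S ⋈[a=b] π[b](R))))) → 2

== RESULT ==
g
6
48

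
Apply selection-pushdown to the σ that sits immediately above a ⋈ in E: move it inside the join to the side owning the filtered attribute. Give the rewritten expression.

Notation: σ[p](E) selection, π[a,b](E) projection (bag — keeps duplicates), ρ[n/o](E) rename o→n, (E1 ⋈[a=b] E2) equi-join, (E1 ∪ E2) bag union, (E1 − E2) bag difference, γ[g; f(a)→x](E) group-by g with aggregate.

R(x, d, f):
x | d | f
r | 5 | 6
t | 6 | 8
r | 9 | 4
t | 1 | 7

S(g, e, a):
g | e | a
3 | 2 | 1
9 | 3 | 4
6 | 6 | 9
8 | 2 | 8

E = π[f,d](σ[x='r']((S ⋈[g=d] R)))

σ filters on x, owned by the right side.
E' = π[f,d]((S ⋈[g=d] σ[x='r'](R)))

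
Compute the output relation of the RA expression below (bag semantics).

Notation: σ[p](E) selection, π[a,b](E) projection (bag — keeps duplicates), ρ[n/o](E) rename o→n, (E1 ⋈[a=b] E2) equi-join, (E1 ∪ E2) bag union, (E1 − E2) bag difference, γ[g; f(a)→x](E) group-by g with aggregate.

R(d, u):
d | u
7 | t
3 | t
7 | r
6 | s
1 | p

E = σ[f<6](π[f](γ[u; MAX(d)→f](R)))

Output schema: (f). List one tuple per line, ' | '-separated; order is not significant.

Per-node cardinality:
  R → 5
  γ[u; MAX(d)→f](R) → 4
  π[f](γ[u; MAX(d)→f](R)) → 4
  σ[f<6](π[f](γ[u; MAX(d)→f](R))) → 1

== RESULT ==
f
1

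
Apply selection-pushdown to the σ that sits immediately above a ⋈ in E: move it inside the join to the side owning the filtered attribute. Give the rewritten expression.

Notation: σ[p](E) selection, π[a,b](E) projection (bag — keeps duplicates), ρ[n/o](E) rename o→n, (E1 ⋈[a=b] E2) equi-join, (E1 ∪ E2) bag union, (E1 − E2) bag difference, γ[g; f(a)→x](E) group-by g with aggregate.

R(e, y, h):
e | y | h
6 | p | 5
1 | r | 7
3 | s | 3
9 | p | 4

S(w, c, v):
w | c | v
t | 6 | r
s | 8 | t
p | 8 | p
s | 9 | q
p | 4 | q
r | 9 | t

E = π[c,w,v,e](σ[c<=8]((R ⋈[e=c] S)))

σ filters on c, owned by the right side.
E' = π[c,w,v,e]((R ⋈[e=c] σ[c<=8](S)))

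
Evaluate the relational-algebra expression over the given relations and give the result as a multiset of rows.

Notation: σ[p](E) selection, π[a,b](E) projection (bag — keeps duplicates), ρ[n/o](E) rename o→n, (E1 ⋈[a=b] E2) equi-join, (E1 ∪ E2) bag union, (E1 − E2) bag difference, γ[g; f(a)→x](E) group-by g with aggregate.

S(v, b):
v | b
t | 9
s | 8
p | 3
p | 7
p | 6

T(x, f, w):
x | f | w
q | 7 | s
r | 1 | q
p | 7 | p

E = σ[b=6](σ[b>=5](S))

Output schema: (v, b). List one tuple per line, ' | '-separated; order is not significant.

Per-node cardinality:
  S → 5
  σ[b>=5](S) → 4
  σ[b=6](σ[b>=5](S)) → 1

== RESULT ==
v | b
p | 6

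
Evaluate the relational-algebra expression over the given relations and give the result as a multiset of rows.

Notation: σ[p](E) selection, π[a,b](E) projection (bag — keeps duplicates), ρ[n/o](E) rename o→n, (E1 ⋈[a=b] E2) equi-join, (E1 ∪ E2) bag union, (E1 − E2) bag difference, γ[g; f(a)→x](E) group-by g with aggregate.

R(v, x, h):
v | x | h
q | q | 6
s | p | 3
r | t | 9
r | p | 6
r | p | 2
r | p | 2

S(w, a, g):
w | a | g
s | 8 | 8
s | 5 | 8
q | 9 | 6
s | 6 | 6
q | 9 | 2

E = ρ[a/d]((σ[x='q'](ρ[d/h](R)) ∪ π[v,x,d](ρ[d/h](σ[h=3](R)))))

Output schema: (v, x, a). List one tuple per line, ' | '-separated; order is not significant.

Subexpression sizes:
  R → 6
  ρ[d/h](R) → 6
  σ[x='q'](ρ[d/h](R)) → 1
  R → 6
  σ[h=3](R) → 1
  ρ[d/h](σ[h=3](R)) → 1
  π[v,x,d](ρ[d/h](σ[h=3](R))) → 1
  (σ[x='q'](ρ[d/h](R)) ∪ π[v,x,d](ρ[d/h](σ[h=3](R)))) → 2
  ρ[a/d]((σ[x='q'](ρ[d/h](R)) ∪ π[v,x,d](ρ[d/h](σ[h=3](R))))) → 2

== RESULT ==
v | x | a
q | q | 6
s | p | 3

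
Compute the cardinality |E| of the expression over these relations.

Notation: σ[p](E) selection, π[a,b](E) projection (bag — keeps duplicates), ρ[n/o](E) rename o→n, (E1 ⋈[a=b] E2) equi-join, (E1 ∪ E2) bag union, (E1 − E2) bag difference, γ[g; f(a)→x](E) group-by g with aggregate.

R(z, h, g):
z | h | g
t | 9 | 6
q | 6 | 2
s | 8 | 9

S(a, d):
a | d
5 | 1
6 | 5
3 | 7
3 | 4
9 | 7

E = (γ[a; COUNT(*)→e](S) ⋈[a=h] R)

Per-node cardinality:
  S → 5
  γ[a; COUNT(*)→e](S) → 4
  R → 3
  (γ[a; COUNT(*)→e](S) ⋈[a=h] R) → 2

|E| = 2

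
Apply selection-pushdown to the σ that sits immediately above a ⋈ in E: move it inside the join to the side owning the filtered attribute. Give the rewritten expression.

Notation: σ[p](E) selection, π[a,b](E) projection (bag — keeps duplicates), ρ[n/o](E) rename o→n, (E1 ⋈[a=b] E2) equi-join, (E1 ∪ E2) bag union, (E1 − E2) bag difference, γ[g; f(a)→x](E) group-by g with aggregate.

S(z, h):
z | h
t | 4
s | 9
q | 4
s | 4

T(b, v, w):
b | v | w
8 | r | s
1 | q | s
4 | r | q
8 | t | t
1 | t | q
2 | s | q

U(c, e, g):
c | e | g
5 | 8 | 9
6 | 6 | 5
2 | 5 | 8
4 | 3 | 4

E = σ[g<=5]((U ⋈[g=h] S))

σ filters on g, owned by the left side.
E' = (σ[g<=5](U) ⋈[g=h] S)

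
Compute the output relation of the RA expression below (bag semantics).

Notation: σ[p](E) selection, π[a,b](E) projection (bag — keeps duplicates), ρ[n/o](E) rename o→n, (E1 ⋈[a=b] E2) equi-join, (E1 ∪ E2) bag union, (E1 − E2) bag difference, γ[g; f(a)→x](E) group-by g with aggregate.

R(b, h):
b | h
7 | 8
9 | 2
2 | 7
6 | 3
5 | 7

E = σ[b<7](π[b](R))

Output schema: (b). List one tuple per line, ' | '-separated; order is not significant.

Stepwise |·|:
  R → 5
  π[b](R) → 5
  σ[b<7](π[b](R)) → 3

== RESULT ==
b
2
5
6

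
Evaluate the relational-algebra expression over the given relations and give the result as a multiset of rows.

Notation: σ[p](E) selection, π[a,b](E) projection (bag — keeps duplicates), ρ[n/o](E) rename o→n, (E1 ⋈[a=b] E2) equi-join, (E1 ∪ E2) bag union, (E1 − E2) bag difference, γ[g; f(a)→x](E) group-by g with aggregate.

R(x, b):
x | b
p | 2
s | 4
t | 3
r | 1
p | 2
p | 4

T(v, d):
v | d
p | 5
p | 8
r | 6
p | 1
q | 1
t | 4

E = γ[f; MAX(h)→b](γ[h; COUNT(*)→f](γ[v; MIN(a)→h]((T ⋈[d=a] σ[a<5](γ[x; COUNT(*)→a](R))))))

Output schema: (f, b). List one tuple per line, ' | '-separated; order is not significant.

Per-node cardinality:
  T → 6
  R → 6
  γ[x; COUNT(*)→a](R) → 4
  σ[a<5](γ[x; COUNT(*)→a](R)) → 4
  (T ⋈[d=a] σ[a<5](γ[x; COUNT(*)→a](R))) → 6
  γ[v; MIN(a)→h]((T ⋈[d=a] σ[a<5](γ[x; COUNT(*)→a](R)))) → 2
  γ[h; COUNT(*)→f](γ[v; MIN(a)→h]((T ⋈[d=a] σ[a<5](γ[x; COUNT(*)→a](R))))) → 1
  γ[f; MAX(h)→b](γ[h; COUNT(*)→f](γ[v; MIN(a)→h]((T ⋈[d=a] σ[a<5](γ[x; COUNT(*)→a](R)))))) → 1

== RESULT ==
f | b
2 | 1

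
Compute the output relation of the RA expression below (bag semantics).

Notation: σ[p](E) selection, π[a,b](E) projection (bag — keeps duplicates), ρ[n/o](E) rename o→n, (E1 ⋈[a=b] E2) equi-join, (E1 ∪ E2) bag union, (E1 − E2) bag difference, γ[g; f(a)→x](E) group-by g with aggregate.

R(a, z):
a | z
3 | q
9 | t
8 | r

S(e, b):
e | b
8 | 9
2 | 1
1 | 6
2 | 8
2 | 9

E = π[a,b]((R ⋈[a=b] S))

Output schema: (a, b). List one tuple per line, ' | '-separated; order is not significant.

Subexpression sizes:
  R → 3
  S → 5
  (R ⋈[a=b] S) → 3
  π[a,b]((R ⋈[a=b] S)) → 3

== RESULT ==
a | b
8 | 8
9 | 9
9 | 9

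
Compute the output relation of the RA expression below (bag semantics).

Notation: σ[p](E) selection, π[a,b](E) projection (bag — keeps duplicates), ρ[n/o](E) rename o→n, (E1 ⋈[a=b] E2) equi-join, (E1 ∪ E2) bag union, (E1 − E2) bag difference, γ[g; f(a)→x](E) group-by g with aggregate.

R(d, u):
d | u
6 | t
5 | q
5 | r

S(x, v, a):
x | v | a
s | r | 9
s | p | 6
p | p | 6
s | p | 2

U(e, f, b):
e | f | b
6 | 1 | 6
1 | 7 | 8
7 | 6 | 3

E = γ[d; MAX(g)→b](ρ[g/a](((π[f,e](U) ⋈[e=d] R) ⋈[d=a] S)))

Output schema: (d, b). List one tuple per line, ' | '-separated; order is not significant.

Stepwise |·|:
  U → 3
  π[f,e](U) → 3
  R → 3
  (π[f,e](U) ⋈[e=d] R) → 1
  S → 4
  ((π[f,e](U) ⋈[e=d] R) ⋈[d=a] S) → 2
  ρ[g/a](((π[f,e](U) ⋈[e=d] R) ⋈[d=a] S)) → 2
  γ[d; MAX(g)→b](ρ[g/a](((π[f,e](U) ⋈[e=d] R) ⋈[d=a] S))) → 1

== RESULT ==
d | b
6 | 6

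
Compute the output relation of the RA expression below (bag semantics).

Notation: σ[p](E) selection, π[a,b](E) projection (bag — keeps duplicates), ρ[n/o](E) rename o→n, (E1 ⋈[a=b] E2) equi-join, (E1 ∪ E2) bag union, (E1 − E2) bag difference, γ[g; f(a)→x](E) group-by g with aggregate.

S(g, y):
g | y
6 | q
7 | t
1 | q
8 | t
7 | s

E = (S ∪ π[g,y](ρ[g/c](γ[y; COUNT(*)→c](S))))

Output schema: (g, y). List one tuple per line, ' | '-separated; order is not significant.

Subexpression sizes:
  S → 5
  S → 5
  γ[y; COUNT(*)→c](S) → 3
  ρ[g/c](γ[y; COUNT(*)→c](S)) → 3
  π[g,y](ρ[g/c](γ[y; COUNT(*)→c](S))) → 3
  (S ∪ π[g,y](ρ[g/c](γ[y; COUNT(*)→c](S)))) → 8

== RESULT ==
g | y
1 | q
1 | s
2 | q
2 | t
6 | q
7 | s
7 | t
8 | t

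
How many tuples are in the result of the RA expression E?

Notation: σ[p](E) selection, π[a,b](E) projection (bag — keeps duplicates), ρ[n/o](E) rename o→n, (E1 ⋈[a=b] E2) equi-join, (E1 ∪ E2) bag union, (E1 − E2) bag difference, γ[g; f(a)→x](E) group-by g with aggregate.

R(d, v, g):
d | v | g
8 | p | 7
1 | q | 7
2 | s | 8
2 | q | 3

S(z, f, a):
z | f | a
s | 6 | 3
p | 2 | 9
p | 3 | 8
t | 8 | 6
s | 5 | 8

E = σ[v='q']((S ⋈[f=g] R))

Per-node cardinality:
  S → 5
  R → 4
  (S ⋈[f=g] R) → 2
  σ[v='q']((S ⋈[f=g] R)) → 1

|E| = 1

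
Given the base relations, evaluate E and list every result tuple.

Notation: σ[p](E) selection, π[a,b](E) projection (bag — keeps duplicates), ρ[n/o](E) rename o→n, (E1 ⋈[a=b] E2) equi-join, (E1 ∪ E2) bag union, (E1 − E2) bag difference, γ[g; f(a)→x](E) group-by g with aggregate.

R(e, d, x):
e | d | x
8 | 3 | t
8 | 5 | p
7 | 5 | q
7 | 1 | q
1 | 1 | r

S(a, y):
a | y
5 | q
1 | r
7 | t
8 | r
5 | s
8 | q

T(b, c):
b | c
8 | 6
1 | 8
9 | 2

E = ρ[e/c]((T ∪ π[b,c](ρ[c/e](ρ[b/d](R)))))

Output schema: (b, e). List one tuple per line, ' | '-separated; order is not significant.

Stepwise |·|:
  T → 3
  R → 5
  ρ[b/d](R) → 5
  ρ[c/e](ρ[b/d](R)) → 5
  π[b,c](ρ[c/e](ρ[b/d](R))) → 5
  (T ∪ π[b,c](ρ[c/e](ρ[b/d](R)))) → 8
  ρ[e/c]((T ∪ π[b,c](ρ[c/e](ρ[b/d](R))))) → 8

== RESULT ==
b | e
1 | 1
1 | 7
1 | 8
3 | 8
5 | 7
5 | 8
8 | 6
9 | 2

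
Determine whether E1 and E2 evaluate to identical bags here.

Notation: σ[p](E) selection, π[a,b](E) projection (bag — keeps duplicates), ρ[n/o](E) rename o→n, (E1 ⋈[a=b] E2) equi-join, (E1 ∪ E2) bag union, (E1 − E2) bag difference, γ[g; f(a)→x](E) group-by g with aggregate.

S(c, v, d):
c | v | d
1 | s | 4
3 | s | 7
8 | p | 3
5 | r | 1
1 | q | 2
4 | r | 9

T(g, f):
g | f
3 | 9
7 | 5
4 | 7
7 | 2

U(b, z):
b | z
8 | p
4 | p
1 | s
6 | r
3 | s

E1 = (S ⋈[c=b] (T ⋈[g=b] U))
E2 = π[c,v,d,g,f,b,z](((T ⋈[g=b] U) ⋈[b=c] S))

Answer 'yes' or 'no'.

E1 stepwise |·|:
  S → 6
  T → 4
  U → 5
  (T ⋈[g=b] U) → 2
  (S ⋈[c=b] (T ⋈[g=b] U)) → 2
E2 stepwise |·|:
  T → 4
  U → 5
  (T ⋈[g=b] U) → 2
  S → 6
  ((T ⋈[g=b] U) ⋈[b=c] S) → 2
  π[c,v,d,g,f,b,z](((T ⋈[g=b] U) ⋈[b=c] S)) → 2

E1 and E2 produce the same multiset:
c | v | d | g | f | b | z
3 | s | 7 | 3 | 9 | 3 | s
4 | r | 9 | 4 | 7 | 4 | p

yes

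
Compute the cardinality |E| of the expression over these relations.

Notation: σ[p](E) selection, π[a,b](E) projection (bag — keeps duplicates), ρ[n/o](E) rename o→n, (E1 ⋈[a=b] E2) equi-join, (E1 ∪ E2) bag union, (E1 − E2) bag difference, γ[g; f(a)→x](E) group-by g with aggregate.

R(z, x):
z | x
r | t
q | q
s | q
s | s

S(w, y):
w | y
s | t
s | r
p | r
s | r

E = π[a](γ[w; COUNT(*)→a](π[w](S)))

Subexpression sizes:
  S → 4
  π[w](S) → 4
  γ[w; COUNT(*)→a](π[w](S)) → 2
  π[a](γ[w; COUNT(*)→a](π[w](S))) → 2

|E| = 2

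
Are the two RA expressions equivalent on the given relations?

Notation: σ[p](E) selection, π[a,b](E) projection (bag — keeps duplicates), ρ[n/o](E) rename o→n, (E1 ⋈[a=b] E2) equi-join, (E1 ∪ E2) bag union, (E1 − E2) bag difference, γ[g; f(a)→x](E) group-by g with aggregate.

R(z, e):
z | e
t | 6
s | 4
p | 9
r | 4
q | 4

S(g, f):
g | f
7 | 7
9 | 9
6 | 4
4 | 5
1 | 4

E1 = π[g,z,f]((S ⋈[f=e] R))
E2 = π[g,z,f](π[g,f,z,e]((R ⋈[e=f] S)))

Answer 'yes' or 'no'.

E1 row counts bottom-up:
  S → 5
  R → 5
  (S ⋈[f=e] R) → 7
  π[g,z,f]((S ⋈[f=e] R)) → 7
E2 row counts bottom-up:
  R → 5
  S → 5
  (R ⋈[e=f] S) → 7
  π[g,f,z,e]((R ⋈[e=f] S)) → 7
  π[g,z,f](π[g,f,z,e]((R ⋈[e=f] S))) → 7

E1 and E2 produce the same multiset:
g | z | f
1 | q | 4
1 | r | 4
1 | s | 4
6 | q | 4
6 | r | 4
6 | s | 4
9 | p | 9

yes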